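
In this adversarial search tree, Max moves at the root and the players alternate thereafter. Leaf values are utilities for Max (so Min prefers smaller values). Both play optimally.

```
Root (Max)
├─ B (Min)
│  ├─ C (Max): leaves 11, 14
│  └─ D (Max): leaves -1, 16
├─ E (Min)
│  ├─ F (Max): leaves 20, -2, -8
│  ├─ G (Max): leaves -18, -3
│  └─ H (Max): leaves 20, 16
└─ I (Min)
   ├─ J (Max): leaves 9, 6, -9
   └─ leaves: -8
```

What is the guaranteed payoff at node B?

14

C: max(11, 14) = 14
D: max(-1, 16) = 16
B: min(14, 16) = 14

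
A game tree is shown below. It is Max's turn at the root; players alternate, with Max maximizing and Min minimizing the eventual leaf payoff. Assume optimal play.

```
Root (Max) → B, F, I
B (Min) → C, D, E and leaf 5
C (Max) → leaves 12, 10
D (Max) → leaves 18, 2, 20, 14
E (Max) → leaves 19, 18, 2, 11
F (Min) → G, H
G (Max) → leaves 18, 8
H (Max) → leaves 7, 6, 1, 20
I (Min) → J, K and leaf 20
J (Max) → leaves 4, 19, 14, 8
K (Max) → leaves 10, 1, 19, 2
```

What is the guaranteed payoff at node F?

18

G: max(18, 8) = 18
H: max(7, 6, 1, 20) = 20
F: min(18, 20) = 18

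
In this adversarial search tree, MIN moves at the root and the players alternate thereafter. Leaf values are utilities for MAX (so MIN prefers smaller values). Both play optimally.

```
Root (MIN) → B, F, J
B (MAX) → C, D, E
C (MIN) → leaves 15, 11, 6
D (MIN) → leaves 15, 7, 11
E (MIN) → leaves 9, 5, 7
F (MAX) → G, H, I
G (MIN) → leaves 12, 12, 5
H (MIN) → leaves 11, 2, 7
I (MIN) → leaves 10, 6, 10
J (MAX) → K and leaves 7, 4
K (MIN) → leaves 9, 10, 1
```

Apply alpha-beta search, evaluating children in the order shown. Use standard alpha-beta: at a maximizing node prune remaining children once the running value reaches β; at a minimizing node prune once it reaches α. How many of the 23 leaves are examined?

20

C [α=-∞,β=+∞]: v=6
D [α=6,β=+∞]: v=7
E [α=7,β=+∞]: v=5 after child 2 ≤ α → α-cutoff, skip 1
B [α=-∞,β=+∞]: v=7
G [α=-∞,β=7]: v=5
H [α=5,β=7]: v=2 after child 2 ≤ α → α-cutoff, skip 1
I [α=5,β=7]: v=6
F [α=-∞,β=7]: v=6
K [α=-∞,β=6]: v=1
J [α=-∞,β=6]: v=7 after child 2 ≥ β → β-cutoff, skip 1
Root [α=-∞,β=+∞]: v=6
Leaves evaluated: 20 of 23.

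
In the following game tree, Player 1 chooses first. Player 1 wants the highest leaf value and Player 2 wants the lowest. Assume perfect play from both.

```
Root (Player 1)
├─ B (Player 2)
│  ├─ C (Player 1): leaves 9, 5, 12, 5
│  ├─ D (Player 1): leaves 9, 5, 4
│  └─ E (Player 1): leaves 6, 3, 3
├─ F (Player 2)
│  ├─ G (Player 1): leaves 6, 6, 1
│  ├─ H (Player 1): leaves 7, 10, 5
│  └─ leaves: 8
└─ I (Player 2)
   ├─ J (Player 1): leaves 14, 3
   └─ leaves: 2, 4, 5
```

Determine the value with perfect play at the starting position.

6

C (Player 1): max(9, 5, 12, 5) = 12
D (Player 1): max(9, 5, 4) = 9
E (Player 1): max(6, 3, 3) = 6
B (Player 2): min(12, 9, 6) = 6
G (Player 1): max(6, 6, 1) = 6
H (Player 1): max(7, 10, 5) = 10
F (Player 2): min(6, 10, 8) = 6
J (Player 1): max(14, 3) = 14
I (Player 2): min(14, 2, 4, 5) = 2
Root (Player 1): max(6, 6, 2) = 6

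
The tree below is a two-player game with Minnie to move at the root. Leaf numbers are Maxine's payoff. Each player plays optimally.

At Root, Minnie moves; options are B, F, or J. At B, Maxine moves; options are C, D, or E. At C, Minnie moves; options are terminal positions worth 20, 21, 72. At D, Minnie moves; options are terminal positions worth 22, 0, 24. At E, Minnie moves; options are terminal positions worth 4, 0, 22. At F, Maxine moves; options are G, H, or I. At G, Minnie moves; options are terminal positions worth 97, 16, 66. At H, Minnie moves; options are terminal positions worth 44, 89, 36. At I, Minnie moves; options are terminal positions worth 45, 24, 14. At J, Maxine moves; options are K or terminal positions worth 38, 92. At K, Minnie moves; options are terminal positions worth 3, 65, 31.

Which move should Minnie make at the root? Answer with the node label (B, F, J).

B

C (Minnie): min(20, 21, 72) = 20
D (Minnie): min(22, 0, 24) = 0
E (Minnie): min(4, 0, 22) = 0
B (Maxine): max(20, 0, 0) = 20
G (Minnie): min(97, 16, 66) = 16
H (Minnie): min(44, 89, 36) = 36
I (Minnie): min(45, 24, 14) = 14
F (Maxine): max(16, 36, 14) = 36
K (Minnie): min(3, 65, 31) = 3
J (Maxine): max(3, 38, 92) = 92
Root (Minnie): min(20, 36, 92) = 20
Minnie picks the child with the lowest value: B (value 20).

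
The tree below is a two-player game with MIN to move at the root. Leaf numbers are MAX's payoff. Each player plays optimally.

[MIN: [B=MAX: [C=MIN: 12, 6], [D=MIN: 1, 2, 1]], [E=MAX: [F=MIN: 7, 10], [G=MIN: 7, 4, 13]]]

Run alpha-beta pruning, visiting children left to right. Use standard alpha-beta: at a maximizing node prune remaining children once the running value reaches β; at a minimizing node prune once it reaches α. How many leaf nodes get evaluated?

C [α=-∞,β=+∞]: v=6
D [α=6,β=+∞]: v=1 after child 1 ≤ α → α-cutoff, skip 2
B [α=-∞,β=+∞]: v=6
F [α=-∞,β=6]: v=7
E [α=-∞,β=6]: v=7 after child 1 ≥ β → β-cutoff, skip 1
Root [α=-∞,β=+∞]: v=6
Leaves evaluated: 5 of 10.

5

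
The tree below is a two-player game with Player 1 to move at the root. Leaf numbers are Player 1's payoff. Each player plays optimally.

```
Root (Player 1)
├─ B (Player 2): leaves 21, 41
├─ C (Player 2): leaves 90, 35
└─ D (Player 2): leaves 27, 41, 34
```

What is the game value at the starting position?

35

B (Player 2): min(21, 41) = 21
C (Player 2): min(90, 35) = 35
D (Player 2): min(27, 41, 34) = 27
Root (Player 1): max(21, 35, 27) = 35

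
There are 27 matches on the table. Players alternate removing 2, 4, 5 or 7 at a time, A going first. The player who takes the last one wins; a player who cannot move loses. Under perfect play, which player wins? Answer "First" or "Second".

Positions where the player to move wins (W) vs loses (L):
i:   0  1  2  3  4  5  6  7  8  9 10 11 12 13 14 15 16 17 18 19 20 21 22 23 24 25 26 27
     L  L  W  W  W  W  W  W  W  L  L  W  W  W  W  W  W  W  L  L  W  W  W  W  W  W  W  L
Position 27 is L, so the second player wins.

Second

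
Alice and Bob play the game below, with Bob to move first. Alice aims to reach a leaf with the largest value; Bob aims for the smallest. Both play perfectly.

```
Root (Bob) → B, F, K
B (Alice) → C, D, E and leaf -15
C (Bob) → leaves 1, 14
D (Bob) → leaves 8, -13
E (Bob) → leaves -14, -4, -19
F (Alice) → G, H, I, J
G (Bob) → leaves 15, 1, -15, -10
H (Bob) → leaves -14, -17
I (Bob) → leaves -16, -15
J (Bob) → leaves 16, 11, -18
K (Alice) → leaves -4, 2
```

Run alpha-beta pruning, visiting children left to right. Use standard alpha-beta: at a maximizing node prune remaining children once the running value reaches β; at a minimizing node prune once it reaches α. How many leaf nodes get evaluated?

C [α=-∞,β=+∞]: v=1
D [α=1,β=+∞]: v=-13
E [α=1,β=+∞]: v=-14 after child 1 ≤ α → α-cutoff, skip 2
B [α=-∞,β=+∞]: v=1
G [α=-∞,β=1]: v=-15
H [α=-15,β=1]: v=-17
I [α=-15,β=1]: v=-16 after child 1 ≤ α → α-cutoff, skip 1
J [α=-15,β=1]: v=-18
F [α=-∞,β=1]: v=-15
K [α=-∞,β=-15]: v=-4 after child 1 ≥ β → β-cutoff, skip 1
Root [α=-∞,β=+∞]: v=-15
Leaves evaluated: 17 of 21.

17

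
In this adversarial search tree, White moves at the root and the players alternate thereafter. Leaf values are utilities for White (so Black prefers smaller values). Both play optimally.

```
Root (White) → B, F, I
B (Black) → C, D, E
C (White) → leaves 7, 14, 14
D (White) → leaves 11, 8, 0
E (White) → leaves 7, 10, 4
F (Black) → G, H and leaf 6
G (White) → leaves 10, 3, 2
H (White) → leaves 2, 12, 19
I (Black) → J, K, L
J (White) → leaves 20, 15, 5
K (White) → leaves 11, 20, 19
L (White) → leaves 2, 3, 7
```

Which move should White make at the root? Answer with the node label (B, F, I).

B

C (White): max(7, 14, 14) = 14
D (White): max(11, 8, 0) = 11
E (White): max(7, 10, 4) = 10
B (Black): min(14, 11, 10) = 10
G (White): max(10, 3, 2) = 10
H (White): max(2, 12, 19) = 19
F (Black): min(10, 19, 6) = 6
J (White): max(20, 15, 5) = 20
K (White): max(11, 20, 19) = 20
L (White): max(2, 3, 7) = 7
I (Black): min(20, 20, 7) = 7
Root (White): max(10, 6, 7) = 10
White picks the child with the highest value: B (value 10).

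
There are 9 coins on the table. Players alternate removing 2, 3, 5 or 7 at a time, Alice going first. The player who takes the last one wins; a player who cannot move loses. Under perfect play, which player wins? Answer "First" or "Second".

Mark each pile size as W (mover wins) or L (mover loses):
i:   0  1  2  3  4  5  6  7  8  9
     L  L  W  W  W  W  W  W  W  L
Position 9 is L, so the second player wins.

Second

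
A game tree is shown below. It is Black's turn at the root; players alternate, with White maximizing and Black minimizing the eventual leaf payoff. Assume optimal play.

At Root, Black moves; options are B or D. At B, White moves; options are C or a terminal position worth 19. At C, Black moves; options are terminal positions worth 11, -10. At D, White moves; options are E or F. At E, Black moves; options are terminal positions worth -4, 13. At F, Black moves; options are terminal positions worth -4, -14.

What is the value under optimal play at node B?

19

C: min(11, -10) = -10
B: max(-10, 19) = 19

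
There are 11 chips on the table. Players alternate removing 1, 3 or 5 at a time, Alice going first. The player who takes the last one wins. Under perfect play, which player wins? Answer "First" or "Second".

First

i:   0  1  2  3  4  5  6  7  8  9 10 11
     L  W  L  W  L  W  L  W  L  W  L  W
Position 11 is W, so the first player wins.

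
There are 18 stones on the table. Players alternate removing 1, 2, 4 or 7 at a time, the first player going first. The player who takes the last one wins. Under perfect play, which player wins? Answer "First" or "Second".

Second

Positions where the player to move wins (W) vs loses (L):
i:   0  1  2  3  4  5  6  7  8  9 10 11 12 13 14 15 16 17 18
     L  W  W  L  W  W  L  W  W  L  W  W  L  W  W  L  W  W  L
Position 18 is L, so the second player wins.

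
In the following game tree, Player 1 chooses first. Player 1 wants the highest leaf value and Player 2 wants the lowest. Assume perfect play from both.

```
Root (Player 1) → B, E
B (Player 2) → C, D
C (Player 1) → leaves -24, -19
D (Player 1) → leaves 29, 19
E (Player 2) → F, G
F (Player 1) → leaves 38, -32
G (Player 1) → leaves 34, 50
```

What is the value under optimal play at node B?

C: max(-24, -19) = -19
D: max(29, 19) = 29
B: min(-19, 29) = -19

-19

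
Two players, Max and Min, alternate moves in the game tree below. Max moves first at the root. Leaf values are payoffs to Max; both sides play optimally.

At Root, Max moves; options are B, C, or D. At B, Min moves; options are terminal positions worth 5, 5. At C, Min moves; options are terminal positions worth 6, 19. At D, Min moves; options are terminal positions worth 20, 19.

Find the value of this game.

19

B (Min): min(5, 5) = 5
C (Min): min(6, 19) = 6
D (Min): min(20, 19) = 19
Root (Max): max(5, 6, 19) = 19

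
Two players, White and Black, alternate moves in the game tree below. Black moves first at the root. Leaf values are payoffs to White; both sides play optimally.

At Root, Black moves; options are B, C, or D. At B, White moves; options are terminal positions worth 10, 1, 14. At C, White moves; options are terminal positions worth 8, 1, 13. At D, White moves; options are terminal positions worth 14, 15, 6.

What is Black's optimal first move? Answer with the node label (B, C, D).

C

B (White): max(10, 1, 14) = 14
C (White): max(8, 1, 13) = 13
D (White): max(14, 15, 6) = 15
Root (Black): min(14, 13, 15) = 13
Black picks the child with the lowest value: C (value 13).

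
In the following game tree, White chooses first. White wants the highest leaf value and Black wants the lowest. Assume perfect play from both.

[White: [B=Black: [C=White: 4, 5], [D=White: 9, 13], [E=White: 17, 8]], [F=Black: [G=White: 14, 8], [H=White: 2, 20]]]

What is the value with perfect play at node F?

G: max(14, 8) = 14
H: max(2, 20) = 20
F: min(14, 20) = 14

14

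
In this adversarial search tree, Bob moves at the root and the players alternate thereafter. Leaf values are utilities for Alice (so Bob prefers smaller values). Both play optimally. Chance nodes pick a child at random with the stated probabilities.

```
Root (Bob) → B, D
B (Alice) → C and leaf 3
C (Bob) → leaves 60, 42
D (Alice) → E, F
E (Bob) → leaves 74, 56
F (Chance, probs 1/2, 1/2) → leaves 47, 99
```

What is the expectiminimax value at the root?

C (Bob): min(60, 42) = 42
B (Alice): max(42, 3) = 42
E (Bob): min(74, 56) = 56
F (Chance): 1/2·47 + 1/2·99 = 73
D (Alice): max(56, 73) = 73
Root (Bob): min(42, 73) = 42

42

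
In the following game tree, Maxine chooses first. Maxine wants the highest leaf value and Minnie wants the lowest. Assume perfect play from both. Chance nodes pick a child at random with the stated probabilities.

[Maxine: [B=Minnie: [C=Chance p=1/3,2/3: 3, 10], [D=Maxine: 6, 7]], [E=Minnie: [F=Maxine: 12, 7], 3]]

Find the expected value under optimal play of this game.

7

C (Chance): 1/3·3 + 2/3·10 = 7.67
D (Maxine): max(6, 7) = 7
B (Minnie): min(7.67, 7) = 7
F (Maxine): max(12, 7) = 12
E (Minnie): min(12, 3) = 3
Root (Maxine): max(7, 3) = 7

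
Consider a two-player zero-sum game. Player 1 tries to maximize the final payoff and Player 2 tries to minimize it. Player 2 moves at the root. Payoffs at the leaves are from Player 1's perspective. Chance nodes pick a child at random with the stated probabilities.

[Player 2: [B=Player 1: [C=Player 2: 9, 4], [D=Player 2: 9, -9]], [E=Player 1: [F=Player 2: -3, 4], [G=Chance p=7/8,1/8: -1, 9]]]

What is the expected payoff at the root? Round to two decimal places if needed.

0.25

C (Player 2): min(9, 4) = 4
D (Player 2): min(9, -9) = -9
B (Player 1): max(4, -9) = 4
F (Player 2): min(-3, 4) = -3
G (Chance): 7/8·-1 + 1/8·9 = 0.25
E (Player 1): max(-3, 0.25) = 0.25
Root (Player 2): min(4, 0.25) = 0.25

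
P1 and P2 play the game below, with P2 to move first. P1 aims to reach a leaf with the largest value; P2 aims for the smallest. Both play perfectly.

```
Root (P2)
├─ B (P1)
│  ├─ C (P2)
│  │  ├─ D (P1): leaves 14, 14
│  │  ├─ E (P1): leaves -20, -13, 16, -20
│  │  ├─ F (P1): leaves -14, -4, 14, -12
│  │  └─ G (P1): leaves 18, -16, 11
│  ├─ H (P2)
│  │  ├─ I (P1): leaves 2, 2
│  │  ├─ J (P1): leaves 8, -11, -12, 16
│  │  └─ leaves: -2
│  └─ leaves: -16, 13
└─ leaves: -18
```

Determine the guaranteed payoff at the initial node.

D (P1): max(14, 14) = 14
E (P1): max(-20, -13, 16, -20) = 16
F (P1): max(-14, -4, 14, -12) = 14
G (P1): max(18, -16, 11) = 18
C (P2): min(14, 16, 14, 18) = 14
I (P1): max(2, 2) = 2
J (P1): max(8, -11, -12, 16) = 16
H (P2): min(2, 16, -2) = -2
B (P1): max(14, -2, -16, 13) = 14
Root (P2): min(14, -18) = -18

-18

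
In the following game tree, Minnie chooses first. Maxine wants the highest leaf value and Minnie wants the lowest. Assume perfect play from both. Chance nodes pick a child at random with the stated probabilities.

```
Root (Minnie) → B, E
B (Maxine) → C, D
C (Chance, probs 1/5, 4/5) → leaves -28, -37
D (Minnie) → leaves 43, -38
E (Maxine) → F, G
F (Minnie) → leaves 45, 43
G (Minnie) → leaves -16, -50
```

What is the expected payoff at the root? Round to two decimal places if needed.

-35.2

C (Chance): 1/5·-28 + 4/5·-37 = -35.2
D (Minnie): min(43, -38) = -38
B (Maxine): max(-35.2, -38) = -35.2
F (Minnie): min(45, 43) = 43
G (Minnie): min(-16, -50) = -50
E (Maxine): max(43, -50) = 43
Root (Minnie): min(-35.2, 43) = -35.2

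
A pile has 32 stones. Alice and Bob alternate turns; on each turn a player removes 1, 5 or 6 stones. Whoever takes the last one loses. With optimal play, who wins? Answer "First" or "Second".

Mark each pile size as W (mover wins) or L (mover loses):
i:   0  1  2  3  4  5  6  7  8  9 10 11 12 13 14 15 16 17 18 19 20 21 22 23 24 25 26 27 28 29 30 31 32
     W  L  W  L  W  L  W  W  W  W  W  W  L  W  L  W  L  W  W  W  W  W  W  L  W  L  W  L  W  W  W  W  W
Position 32 is W, so the first player wins.

First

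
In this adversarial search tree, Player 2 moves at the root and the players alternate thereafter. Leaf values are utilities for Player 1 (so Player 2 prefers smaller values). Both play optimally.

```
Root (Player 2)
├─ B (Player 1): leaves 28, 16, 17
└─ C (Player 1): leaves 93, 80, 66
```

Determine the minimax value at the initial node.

B (Player 1): max(28, 16, 17) = 28
C (Player 1): max(93, 80, 66) = 93
Root (Player 2): min(28, 93) = 28

28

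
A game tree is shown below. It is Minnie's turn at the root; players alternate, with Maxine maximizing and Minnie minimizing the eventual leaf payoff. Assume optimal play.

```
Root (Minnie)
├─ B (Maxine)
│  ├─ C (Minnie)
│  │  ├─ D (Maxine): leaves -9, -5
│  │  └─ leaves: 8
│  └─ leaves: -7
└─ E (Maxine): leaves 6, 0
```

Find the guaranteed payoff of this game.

D (Maxine): max(-9, -5) = -5
C (Minnie): min(-5, 8) = -5
B (Maxine): max(-5, -7) = -5
E (Maxine): max(6, 0) = 6
Root (Minnie): min(-5, 6) = -5

-5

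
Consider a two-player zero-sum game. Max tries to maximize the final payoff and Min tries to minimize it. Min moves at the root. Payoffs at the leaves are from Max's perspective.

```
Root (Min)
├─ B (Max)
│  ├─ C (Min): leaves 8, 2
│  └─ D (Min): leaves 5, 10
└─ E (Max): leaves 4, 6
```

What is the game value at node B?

5

C: min(8, 2) = 2
D: min(5, 10) = 5
B: max(2, 5) = 5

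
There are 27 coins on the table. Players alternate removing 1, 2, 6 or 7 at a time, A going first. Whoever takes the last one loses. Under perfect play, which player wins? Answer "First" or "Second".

First

Positions where the player to move wins (W) vs loses (L):
i:   0  1  2  3  4  5  6  7  8  9 10 11 12 13 14 15 16 17 18 19 20 21 22 23 24 25 26 27
     W  L  W  W  L  W  W  W  W  L  W  W  L  W  W  W  W  L  W  W  L  W  W  W  W  L  W  W
Position 27 is W, so the first player wins.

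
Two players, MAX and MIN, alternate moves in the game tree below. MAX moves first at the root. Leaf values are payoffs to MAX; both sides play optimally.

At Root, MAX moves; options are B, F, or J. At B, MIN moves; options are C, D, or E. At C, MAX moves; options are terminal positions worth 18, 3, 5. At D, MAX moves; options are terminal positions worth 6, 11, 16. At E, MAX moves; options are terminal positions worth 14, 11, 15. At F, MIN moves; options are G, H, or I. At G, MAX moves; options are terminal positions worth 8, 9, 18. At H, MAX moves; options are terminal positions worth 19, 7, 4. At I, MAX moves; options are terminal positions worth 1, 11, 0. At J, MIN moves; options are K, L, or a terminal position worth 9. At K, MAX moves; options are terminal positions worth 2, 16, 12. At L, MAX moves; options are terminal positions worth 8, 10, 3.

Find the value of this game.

15

C (MAX): max(18, 3, 5) = 18
D (MAX): max(6, 11, 16) = 16
E (MAX): max(14, 11, 15) = 15
B (MIN): min(18, 16, 15) = 15
G (MAX): max(8, 9, 18) = 18
H (MAX): max(19, 7, 4) = 19
I (MAX): max(1, 11, 0) = 11
F (MIN): min(18, 19, 11) = 11
K (MAX): max(2, 16, 12) = 16
L (MAX): max(8, 10, 3) = 10
J (MIN): min(16, 10, 9) = 9
Root (MAX): max(15, 11, 9) = 15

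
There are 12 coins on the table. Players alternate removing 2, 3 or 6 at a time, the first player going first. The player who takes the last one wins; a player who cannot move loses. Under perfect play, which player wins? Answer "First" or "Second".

First

Compute winning (W) and losing (L) positions by backward induction:
i:   0  1  2  3  4  5  6  7  8  9 10 11 12
     L  L  W  W  W  L  W  W  W  L  L  W  W
Position 12 is W, so the first player wins.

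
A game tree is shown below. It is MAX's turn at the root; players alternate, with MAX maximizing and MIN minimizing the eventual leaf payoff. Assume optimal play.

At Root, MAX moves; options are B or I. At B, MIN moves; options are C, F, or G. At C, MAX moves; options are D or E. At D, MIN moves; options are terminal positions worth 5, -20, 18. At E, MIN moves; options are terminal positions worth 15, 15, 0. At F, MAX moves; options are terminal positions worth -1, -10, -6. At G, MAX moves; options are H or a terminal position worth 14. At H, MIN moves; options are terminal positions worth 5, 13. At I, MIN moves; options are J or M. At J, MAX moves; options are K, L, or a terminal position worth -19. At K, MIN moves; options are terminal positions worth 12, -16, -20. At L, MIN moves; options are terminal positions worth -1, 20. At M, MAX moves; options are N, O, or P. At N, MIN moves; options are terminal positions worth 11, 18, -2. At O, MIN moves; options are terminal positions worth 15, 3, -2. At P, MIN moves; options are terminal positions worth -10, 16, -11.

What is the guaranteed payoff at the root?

D (MIN): min(5, -20, 18) = -20
E (MIN): min(15, 15, 0) = 0
C (MAX): max(-20, 0) = 0
F (MAX): max(-1, -10, -6) = -1
H (MIN): min(5, 13) = 5
G (MAX): max(5, 14) = 14
B (MIN): min(0, -1, 14) = -1
K (MIN): min(12, -16, -20) = -20
L (MIN): min(-1, 20) = -1
J (MAX): max(-20, -1, -19) = -1
N (MIN): min(11, 18, -2) = -2
O (MIN): min(15, 3, -2) = -2
P (MIN): min(-10, 16, -11) = -11
M (MAX): max(-2, -2, -11) = -2
I (MIN): min(-1, -2) = -2
Root (MAX): max(-1, -2) = -1

-1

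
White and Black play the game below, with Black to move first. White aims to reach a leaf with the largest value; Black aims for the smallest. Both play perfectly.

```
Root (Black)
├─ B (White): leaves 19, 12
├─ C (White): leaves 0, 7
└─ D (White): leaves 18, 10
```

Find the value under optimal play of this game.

B (White): max(19, 12) = 19
C (White): max(0, 7) = 7
D (White): max(18, 10) = 18
Root (Black): min(19, 7, 18) = 7

7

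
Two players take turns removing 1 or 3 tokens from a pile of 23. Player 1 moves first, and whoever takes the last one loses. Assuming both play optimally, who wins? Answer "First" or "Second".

Second

Mark each pile size as W (mover wins) or L (mover loses):
i:   0  1  2  3  4  5  6  7  8  9 10 11 12 13 14 15 16 17 18 19 20 21 22 23
     W  L  W  L  W  L  W  L  W  L  W  L  W  L  W  L  W  L  W  L  W  L  W  L
Position 23 is L, so the second player wins.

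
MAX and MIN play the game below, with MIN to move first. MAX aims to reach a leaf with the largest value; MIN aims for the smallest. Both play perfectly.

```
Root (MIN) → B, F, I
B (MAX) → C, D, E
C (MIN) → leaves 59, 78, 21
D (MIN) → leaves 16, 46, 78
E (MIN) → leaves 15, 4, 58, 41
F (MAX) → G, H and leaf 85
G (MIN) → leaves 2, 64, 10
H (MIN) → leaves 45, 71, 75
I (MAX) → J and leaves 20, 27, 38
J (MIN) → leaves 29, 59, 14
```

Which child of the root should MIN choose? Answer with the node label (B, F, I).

C (MIN): min(59, 78, 21) = 21
D (MIN): min(16, 46, 78) = 16
E (MIN): min(15, 4, 58, 41) = 4
B (MAX): max(21, 16, 4) = 21
G (MIN): min(2, 64, 10) = 2
H (MIN): min(45, 71, 75) = 45
F (MAX): max(2, 45, 85) = 85
J (MIN): min(29, 59, 14) = 14
I (MAX): max(14, 20, 27, 38) = 38
Root (MIN): min(21, 85, 38) = 21
MIN picks the child with the lowest value: B (value 21).

B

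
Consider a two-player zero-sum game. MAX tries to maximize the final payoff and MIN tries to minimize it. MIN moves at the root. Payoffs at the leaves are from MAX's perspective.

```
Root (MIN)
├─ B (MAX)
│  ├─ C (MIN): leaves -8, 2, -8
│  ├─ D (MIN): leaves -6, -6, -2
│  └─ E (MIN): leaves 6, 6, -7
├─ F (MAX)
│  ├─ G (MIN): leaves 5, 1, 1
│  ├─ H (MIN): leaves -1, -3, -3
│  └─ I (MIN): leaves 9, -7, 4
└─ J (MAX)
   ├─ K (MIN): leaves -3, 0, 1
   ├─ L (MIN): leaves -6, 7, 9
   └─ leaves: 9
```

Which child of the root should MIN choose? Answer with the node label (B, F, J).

C (MIN): min(-8, 2, -8) = -8
D (MIN): min(-6, -6, -2) = -6
E (MIN): min(6, 6, -7) = -7
B (MAX): max(-8, -6, -7) = -6
G (MIN): min(5, 1, 1) = 1
H (MIN): min(-1, -3, -3) = -3
I (MIN): min(9, -7, 4) = -7
F (MAX): max(1, -3, -7) = 1
K (MIN): min(-3, 0, 1) = -3
L (MIN): min(-6, 7, 9) = -6
J (MAX): max(-3, -6, 9) = 9
Root (MIN): min(-6, 1, 9) = -6
MIN picks the child with the lowest value: B (value -6).

B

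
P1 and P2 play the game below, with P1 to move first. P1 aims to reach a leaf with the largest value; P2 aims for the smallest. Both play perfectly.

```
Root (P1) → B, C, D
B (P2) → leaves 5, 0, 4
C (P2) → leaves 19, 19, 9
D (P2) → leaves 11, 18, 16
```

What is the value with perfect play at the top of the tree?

B (P2): min(5, 0, 4) = 0
C (P2): min(19, 19, 9) = 9
D (P2): min(11, 18, 16) = 11
Root (P1): max(0, 9, 11) = 11

11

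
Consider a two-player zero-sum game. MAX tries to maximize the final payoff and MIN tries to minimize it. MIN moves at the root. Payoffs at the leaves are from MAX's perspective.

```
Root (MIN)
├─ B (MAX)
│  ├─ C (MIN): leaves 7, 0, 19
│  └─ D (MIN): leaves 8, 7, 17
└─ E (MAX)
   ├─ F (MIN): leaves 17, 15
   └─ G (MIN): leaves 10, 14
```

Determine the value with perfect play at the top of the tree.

C (MIN): min(7, 0, 19) = 0
D (MIN): min(8, 7, 17) = 7
B (MAX): max(0, 7) = 7
F (MIN): min(17, 15) = 15
G (MIN): min(10, 14) = 10
E (MAX): max(15, 10) = 15
Root (MIN): min(7, 15) = 7

7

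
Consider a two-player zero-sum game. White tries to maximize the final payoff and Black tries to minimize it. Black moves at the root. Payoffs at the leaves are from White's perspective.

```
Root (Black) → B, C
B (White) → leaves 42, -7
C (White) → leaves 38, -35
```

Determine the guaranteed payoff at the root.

38

B (White): max(42, -7) = 42
C (White): max(38, -35) = 38
Root (Black): min(42, 38) = 38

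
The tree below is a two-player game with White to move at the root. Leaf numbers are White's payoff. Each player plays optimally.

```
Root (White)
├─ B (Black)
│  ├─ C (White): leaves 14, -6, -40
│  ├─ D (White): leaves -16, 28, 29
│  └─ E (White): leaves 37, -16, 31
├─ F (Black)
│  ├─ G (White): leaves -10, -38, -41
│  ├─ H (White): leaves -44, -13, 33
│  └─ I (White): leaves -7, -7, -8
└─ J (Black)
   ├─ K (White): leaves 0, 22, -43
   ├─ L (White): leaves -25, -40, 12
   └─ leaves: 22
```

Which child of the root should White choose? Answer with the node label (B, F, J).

B

C (White): max(14, -6, -40) = 14
D (White): max(-16, 28, 29) = 29
E (White): max(37, -16, 31) = 37
B (Black): min(14, 29, 37) = 14
G (White): max(-10, -38, -41) = -10
H (White): max(-44, -13, 33) = 33
I (White): max(-7, -7, -8) = -7
F (Black): min(-10, 33, -7) = -10
K (White): max(0, 22, -43) = 22
L (White): max(-25, -40, 12) = 12
J (Black): min(22, 12, 22) = 12
Root (White): max(14, -10, 12) = 14
White picks the child with the highest value: B (value 14).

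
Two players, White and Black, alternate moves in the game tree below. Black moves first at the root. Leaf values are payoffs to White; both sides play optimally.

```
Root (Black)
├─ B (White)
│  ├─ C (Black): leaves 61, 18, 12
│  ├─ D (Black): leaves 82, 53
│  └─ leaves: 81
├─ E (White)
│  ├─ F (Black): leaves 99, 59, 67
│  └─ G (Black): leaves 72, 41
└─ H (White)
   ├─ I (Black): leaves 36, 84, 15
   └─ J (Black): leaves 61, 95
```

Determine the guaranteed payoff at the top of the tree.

59

C (Black): min(61, 18, 12) = 12
D (Black): min(82, 53) = 53
B (White): max(12, 53, 81) = 81
F (Black): min(99, 59, 67) = 59
G (Black): min(72, 41) = 41
E (White): max(59, 41) = 59
I (Black): min(36, 84, 15) = 15
J (Black): min(61, 95) = 61
H (White): max(15, 61) = 61
Root (Black): min(81, 59, 61) = 59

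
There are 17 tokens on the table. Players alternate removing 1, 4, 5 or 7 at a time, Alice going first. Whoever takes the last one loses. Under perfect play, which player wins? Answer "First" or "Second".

Second

W/L table (W = player to move can force a win):
i:   0  1  2  3  4  5  6  7  8  9 10 11 12 13 14 15 16 17
     W  L  W  L  W  W  W  W  W  L  W  L  W  W  W  W  W  L
Position 17 is L, so the second player wins.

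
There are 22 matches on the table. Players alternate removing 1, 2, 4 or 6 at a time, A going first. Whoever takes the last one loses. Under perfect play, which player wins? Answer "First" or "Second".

First

Positions where the player to move wins (W) vs loses (L):
i:   0  1  2  3  4  5  6  7  8  9 10 11 12 13 14 15 16 17 18 19 20 21 22
     W  L  W  W  L  W  W  W  W  L  W  W  L  W  W  W  W  L  W  W  L  W  W
Position 22 is W, so the first player wins.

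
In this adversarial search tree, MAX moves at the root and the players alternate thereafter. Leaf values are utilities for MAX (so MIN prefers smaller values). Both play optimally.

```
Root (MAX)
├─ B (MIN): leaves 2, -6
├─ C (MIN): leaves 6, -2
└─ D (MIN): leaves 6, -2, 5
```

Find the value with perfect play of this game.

B (MIN): min(2, -6) = -6
C (MIN): min(6, -2) = -2
D (MIN): min(6, -2, 5) = -2
Root (MAX): max(-6, -2, -2) = -2

-2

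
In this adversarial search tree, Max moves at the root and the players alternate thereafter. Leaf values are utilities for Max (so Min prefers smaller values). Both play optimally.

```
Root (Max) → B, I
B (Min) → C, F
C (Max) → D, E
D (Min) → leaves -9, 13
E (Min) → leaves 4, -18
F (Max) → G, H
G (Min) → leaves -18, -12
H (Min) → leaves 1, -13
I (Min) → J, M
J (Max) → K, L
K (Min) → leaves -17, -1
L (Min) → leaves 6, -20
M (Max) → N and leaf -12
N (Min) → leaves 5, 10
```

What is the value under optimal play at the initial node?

D (Min): min(-9, 13) = -9
E (Min): min(4, -18) = -18
C (Max): max(-9, -18) = -9
G (Min): min(-18, -12) = -18
H (Min): min(1, -13) = -13
F (Max): max(-18, -13) = -13
B (Min): min(-9, -13) = -13
K (Min): min(-17, -1) = -17
L (Min): min(6, -20) = -20
J (Max): max(-17, -20) = -17
N (Min): min(5, 10) = 5
M (Max): max(5, -12) = 5
I (Min): min(-17, 5) = -17
Root (Max): max(-13, -17) = -13

-13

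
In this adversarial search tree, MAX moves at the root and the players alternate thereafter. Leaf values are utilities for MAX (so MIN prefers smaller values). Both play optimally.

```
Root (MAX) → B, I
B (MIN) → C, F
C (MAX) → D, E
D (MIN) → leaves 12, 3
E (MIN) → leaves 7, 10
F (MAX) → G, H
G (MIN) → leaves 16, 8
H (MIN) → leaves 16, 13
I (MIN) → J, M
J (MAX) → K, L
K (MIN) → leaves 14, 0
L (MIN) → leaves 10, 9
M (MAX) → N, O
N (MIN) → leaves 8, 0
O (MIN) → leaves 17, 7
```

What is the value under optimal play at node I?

7

K: min(14, 0) = 0
L: min(10, 9) = 9
J: max(0, 9) = 9
N: min(8, 0) = 0
O: min(17, 7) = 7
M: max(0, 7) = 7
I: min(9, 7) = 7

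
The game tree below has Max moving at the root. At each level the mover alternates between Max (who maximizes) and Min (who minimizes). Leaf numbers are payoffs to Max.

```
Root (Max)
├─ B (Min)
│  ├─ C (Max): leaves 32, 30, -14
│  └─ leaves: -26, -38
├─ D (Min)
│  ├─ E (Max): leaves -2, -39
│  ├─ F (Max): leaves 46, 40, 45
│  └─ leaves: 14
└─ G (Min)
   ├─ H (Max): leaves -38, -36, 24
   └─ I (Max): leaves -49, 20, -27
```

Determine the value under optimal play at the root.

C (Max): max(32, 30, -14) = 32
B (Min): min(32, -26, -38) = -38
E (Max): max(-2, -39) = -2
F (Max): max(46, 40, 45) = 46
D (Min): min(-2, 46, 14) = -2
H (Max): max(-38, -36, 24) = 24
I (Max): max(-49, 20, -27) = 20
G (Min): min(24, 20) = 20
Root (Max): max(-38, -2, 20) = 20

20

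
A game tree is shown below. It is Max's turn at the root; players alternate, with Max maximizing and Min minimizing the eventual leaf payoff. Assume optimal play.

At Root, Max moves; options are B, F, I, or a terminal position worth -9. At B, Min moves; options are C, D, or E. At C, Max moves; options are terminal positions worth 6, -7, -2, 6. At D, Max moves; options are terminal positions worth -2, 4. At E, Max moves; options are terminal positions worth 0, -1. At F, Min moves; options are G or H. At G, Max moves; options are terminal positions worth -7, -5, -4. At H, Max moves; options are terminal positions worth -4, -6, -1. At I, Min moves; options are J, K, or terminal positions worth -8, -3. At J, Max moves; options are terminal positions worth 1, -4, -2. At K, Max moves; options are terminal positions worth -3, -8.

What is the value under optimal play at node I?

J: max(1, -4, -2) = 1
K: max(-3, -8) = -3
I: min(1, -3, -8, -3) = -8

-8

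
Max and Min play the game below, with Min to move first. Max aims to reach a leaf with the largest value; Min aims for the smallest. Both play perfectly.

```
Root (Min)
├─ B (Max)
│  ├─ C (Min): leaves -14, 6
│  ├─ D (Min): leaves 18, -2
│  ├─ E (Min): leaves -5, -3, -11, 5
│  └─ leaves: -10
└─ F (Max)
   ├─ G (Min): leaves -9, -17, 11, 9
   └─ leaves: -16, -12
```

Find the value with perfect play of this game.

-12

C (Min): min(-14, 6) = -14
D (Min): min(18, -2) = -2
E (Min): min(-5, -3, -11, 5) = -11
B (Max): max(-14, -2, -11, -10) = -2
G (Min): min(-9, -17, 11, 9) = -17
F (Max): max(-17, -16, -12) = -12
Root (Min): min(-2, -12) = -12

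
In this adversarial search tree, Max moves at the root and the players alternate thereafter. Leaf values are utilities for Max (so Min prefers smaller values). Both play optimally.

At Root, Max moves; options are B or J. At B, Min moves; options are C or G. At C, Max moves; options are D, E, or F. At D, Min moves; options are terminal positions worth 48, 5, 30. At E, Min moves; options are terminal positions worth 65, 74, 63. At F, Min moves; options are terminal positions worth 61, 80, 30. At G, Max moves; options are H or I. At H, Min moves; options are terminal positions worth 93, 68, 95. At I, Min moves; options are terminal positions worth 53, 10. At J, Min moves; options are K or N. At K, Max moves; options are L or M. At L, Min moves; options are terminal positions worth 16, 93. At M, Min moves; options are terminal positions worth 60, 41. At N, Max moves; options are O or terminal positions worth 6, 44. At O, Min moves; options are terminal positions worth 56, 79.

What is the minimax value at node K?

L: min(16, 93) = 16
M: min(60, 41) = 41
K: max(16, 41) = 41

41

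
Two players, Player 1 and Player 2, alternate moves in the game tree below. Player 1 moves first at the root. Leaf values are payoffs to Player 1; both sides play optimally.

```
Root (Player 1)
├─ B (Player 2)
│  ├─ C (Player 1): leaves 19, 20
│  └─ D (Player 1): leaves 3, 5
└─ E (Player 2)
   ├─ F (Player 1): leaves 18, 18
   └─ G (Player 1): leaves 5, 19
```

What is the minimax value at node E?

18

F: max(18, 18) = 18
G: max(5, 19) = 19
E: min(18, 19) = 18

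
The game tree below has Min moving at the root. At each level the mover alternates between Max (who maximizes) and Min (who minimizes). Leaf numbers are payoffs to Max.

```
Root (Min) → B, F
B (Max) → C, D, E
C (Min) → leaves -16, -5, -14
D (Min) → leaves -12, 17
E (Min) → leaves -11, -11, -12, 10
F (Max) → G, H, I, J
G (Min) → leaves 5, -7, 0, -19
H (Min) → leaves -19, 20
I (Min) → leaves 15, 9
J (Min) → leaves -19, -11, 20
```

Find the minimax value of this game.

C (Min): min(-16, -5, -14) = -16
D (Min): min(-12, 17) = -12
E (Min): min(-11, -11, -12, 10) = -12
B (Max): max(-16, -12, -12) = -12
G (Min): min(5, -7, 0, -19) = -19
H (Min): min(-19, 20) = -19
I (Min): min(15, 9) = 9
J (Min): min(-19, -11, 20) = -19
F (Max): max(-19, -19, 9, -19) = 9
Root (Min): min(-12, 9) = -12

-12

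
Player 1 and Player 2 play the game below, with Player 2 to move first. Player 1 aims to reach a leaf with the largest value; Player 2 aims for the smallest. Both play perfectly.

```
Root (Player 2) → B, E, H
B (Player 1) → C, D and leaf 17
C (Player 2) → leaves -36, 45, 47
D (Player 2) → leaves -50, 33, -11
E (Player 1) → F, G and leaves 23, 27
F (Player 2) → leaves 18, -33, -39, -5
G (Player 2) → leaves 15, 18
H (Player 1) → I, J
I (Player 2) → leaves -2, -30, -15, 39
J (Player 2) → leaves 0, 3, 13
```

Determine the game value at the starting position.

C (Player 2): min(-36, 45, 47) = -36
D (Player 2): min(-50, 33, -11) = -50
B (Player 1): max(-36, -50, 17) = 17
F (Player 2): min(18, -33, -39, -5) = -39
G (Player 2): min(15, 18) = 15
E (Player 1): max(-39, 15, 23, 27) = 27
I (Player 2): min(-2, -30, -15, 39) = -30
J (Player 2): min(0, 3, 13) = 0
H (Player 1): max(-30, 0) = 0
Root (Player 2): min(17, 27, 0) = 0

0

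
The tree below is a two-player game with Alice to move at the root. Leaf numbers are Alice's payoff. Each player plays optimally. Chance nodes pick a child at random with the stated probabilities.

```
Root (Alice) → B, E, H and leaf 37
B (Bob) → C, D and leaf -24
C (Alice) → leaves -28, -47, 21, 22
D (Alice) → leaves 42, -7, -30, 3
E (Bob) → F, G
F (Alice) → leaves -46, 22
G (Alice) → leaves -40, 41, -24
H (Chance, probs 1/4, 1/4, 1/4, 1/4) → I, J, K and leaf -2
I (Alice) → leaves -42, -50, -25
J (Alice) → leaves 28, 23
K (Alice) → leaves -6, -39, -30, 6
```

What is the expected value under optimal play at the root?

C (Alice): max(-28, -47, 21, 22) = 22
D (Alice): max(42, -7, -30, 3) = 42
B (Bob): min(22, 42, -24) = -24
F (Alice): max(-46, 22) = 22
G (Alice): max(-40, 41, -24) = 41
E (Bob): min(22, 41) = 22
I (Alice): max(-42, -50, -25) = -25
J (Alice): max(28, 23) = 28
K (Alice): max(-6, -39, -30, 6) = 6
H (Chance): 1/4·-25 + 1/4·28 + 1/4·6 + 1/4·-2 = 1.75
Root (Alice): max(-24, 22, 1.75, 37) = 37

37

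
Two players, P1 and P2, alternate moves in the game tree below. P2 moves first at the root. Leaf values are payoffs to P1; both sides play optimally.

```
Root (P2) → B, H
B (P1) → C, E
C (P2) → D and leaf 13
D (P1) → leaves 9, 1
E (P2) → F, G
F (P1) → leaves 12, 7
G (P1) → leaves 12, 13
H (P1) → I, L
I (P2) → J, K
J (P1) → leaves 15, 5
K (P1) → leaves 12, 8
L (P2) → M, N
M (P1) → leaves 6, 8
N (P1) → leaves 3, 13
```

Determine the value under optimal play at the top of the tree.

12

D (P1): max(9, 1) = 9
C (P2): min(9, 13) = 9
F (P1): max(12, 7) = 12
G (P1): max(12, 13) = 13
E (P2): min(12, 13) = 12
B (P1): max(9, 12) = 12
J (P1): max(15, 5) = 15
K (P1): max(12, 8) = 12
I (P2): min(15, 12) = 12
M (P1): max(6, 8) = 8
N (P1): max(3, 13) = 13
L (P2): min(8, 13) = 8
H (P1): max(12, 8) = 12
Root (P2): min(12, 12) = 12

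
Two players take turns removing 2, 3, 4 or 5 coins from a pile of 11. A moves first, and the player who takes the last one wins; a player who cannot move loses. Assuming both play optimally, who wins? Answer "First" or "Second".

i:   0  1  2  3  4  5  6  7  8  9 10 11
     L  L  W  W  W  W  W  L  L  W  W  W
Position 11 is W, so the first player wins.

First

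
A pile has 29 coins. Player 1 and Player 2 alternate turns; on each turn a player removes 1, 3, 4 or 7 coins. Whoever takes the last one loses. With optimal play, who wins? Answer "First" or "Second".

First

Compute winning (W) and losing (L) positions by backward induction:
i:   0  1  2  3  4  5  6  7  8  9 10 11 12 13 14 15 16 17 18 19 20 21 22 23 24 25 26 27 28 29
     W  L  W  L  W  W  W  W  W  L  W  L  W  W  W  W  W  L  W  L  W  W  W  W  W  L  W  L  W  W
Position 29 is W, so the first player wins.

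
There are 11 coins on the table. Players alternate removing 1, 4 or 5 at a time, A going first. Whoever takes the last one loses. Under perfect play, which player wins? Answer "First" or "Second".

Second

Mark each pile size as W (mover wins) or L (mover loses):
i:   0  1  2  3  4  5  6  7  8  9 10 11
     W  L  W  L  W  W  W  W  W  L  W  L
Position 11 is L, so the second player wins.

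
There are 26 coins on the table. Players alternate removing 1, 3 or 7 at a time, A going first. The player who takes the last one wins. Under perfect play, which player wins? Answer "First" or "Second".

Positions where the player to move wins (W) vs loses (L):
i:   0  1  2  3  4  5  6  7  8  9 10 11 12 13 14 15 16 17 18 19 20 21 22 23 24 25 26
     L  W  L  W  L  W  L  W  L  W  L  W  L  W  L  W  L  W  L  W  L  W  L  W  L  W  L
Position 26 is L, so the second player wins.

Second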